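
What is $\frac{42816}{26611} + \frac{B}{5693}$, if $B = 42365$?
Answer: $\frac{1371126503}{151496423} \approx 9.0506$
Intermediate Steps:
$\frac{42816}{26611} + \frac{B}{5693} = \frac{42816}{26611} + \frac{42365}{5693} = \frac{1371126503}{151496423}$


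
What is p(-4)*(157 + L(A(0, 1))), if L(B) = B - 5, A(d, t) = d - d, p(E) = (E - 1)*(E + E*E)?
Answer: -9120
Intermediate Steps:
p(E) = (-1 + E)*(E + E**2)
A(d, t) = 0
L(B) = -5 + B
p(-4)*(157 + L(A(0, 1))) = ((-4)**3 - 1*(-4))*(157 + (-5 + 0)) = (-64 + 4)*(157 - 5) = -60*152 = -9120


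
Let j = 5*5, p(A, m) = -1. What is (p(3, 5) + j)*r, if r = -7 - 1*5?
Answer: -288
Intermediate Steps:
j = 25
r = -12 (r = -7 - 5 = -12)
(p(3, 5) + j)*r = (-1 + 25)*(-12) = 24*(-12) = -288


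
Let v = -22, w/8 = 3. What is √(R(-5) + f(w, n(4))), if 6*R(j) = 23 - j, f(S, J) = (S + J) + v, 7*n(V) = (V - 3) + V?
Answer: √3255/21 ≈ 2.7168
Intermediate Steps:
w = 24 (w = 8*3 = 24)
n(V) = -3/7 + 2*V/7 (n(V) = ((V - 3) + V)/7 = ((-3 + V) + V)/7 = (-3 + 2*V)/7 = -3/7 + 2*V/7)
f(S, J) = -22 + J + S (f(S, J) = (S + J) - 22 = (J + S) - 22 = -22 + J + S)
R(j) = 23/6 - j/6 (R(j) = (23 - j)/6 = 23/6 - j/6)
√(R(-5) + f(w, n(4))) = √((23/6 - ⅙*(-5)) + (-22 + (-3/7 + (2/7)*4) + 24)) = √((23/6 + ⅚) + (-22 + (-3/7 + 8/7) + 24)) = √(14/3 + (-22 + 5/7 + 24)) = √(14/3 + 19/7) = √(155/21) = √3255/21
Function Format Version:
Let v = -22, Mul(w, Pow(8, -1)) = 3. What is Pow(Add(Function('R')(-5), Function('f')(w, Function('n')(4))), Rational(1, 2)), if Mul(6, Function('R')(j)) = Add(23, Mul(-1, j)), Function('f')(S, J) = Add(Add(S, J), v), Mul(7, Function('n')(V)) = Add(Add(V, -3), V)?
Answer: Mul(Rational(1, 21), Pow(3255, Rational(1, 2))) ≈ 2.7168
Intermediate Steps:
w = 24 (w = Mul(8, 3) = 24)
Function('n')(V) = Add(Rational(-3, 7), Mul(Rational(2, 7), V)) (Function('n')(V) = Mul(Rational(1, 7), Add(Add(V, -3), V)) = Mul(Rational(1, 7), Add(Add(-3, V), V)) = Mul(Rational(1, 7), Add(-3, Mul(2, V))) = Add(Rational(-3, 7), Mul(Rational(2, 7), V)))
Function('f')(S, J) = Add(-22, J, S) (Function('f')(S, J) = Add(Add(S, J), -22) = Add(Add(J, S), -22) = Add(-22, J, S))
Function('R')(j) = Add(Rational(23, 6), Mul(Rational(-1, 6), j)) (Function('R')(j) = Mul(Rational(1, 6), Add(23, Mul(-1, j))) = Add(Rational(23, 6), Mul(Rational(-1, 6), j)))
Pow(Add(Function('R')(-5), Function('f')(w, Function('n')(4))), Rational(1, 2)) = Pow(Add(Add(Rational(23, 6), Mul(Rational(-1, 6), -5)), Add(-22, Add(Rational(-3, 7), Mul(Rational(2, 7), 4)), 24)), Rational(1, 2)) = Pow(Add(Add(Rational(23, 6), Rational(5, 6)), Add(-22, Add(Rational(-3, 7), Rational(8, 7)), 24)), Rational(1, 2)) = Pow(Add(Rational(14, 3), Add(-22, Rational(5, 7), 24)), Rational(1, 2)) = Pow(Add(Rational(14, 3), Rational(19, 7)), Rational(1, 2)) = Pow(Rational(155, 21), Rational(1, 2)) = Mul(Rational(1, 21), Pow(3255, Rational(1, 2)))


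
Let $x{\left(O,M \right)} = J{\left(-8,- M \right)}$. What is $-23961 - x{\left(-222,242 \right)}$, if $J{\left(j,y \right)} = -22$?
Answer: $-23939$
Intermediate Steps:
$x{\left(O,M \right)} = -22$
$-23961 - x{\left(-222,242 \right)} = -23961 - -22 = -23961 + 22 = -23939$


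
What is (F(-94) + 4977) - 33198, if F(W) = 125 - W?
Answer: -28002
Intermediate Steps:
(F(-94) + 4977) - 33198 = ((125 - 1*(-94)) + 4977) - 33198 = ((125 + 94) + 4977) - 33198 = (219 + 4977) - 33198 = 5196 - 33198 = -28002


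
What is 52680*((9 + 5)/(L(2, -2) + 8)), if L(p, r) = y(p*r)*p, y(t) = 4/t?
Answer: 122920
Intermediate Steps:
L(p, r) = 4/r (L(p, r) = (4/((p*r)))*p = (4*(1/(p*r)))*p = (4/(p*r))*p = 4/r)
52680*((9 + 5)/(L(2, -2) + 8)) = 52680*((9 + 5)/(4/(-2) + 8)) = 52680*(14/(4*(-½) + 8)) = 52680*(14/(-2 + 8)) = 52680*(14/6) = 52680*(14*(⅙)) = 52680*(7/3) = 122920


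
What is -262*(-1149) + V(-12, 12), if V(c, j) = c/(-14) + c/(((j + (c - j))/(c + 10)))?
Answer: 2107258/7 ≈ 3.0104e+5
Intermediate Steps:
V(c, j) = 10 + 13*c/14 (V(c, j) = c*(-1/14) + c/((c/(10 + c))) = -c/14 + c*((10 + c)/c) = -c/14 + (10 + c) = 10 + 13*c/14)
-262*(-1149) + V(-12, 12) = -262*(-1149) + (10 + (13/14)*(-12)) = 301038 + (10 - 78/7) = 301038 - 8/7 = 2107258/7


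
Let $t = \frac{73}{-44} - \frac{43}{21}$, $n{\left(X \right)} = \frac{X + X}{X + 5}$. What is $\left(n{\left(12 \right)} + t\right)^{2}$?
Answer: $\frac{1299530401}{246741264} \approx 5.2668$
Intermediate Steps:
$n{\left(X \right)} = \frac{2 X}{5 + X}$
$t = - \frac{3425}{924}$ ($t = 73 \left(- \frac{1}{44}\right) - \frac{43}{21} = - \frac{73}{44} - \frac{43}{21} = - \frac{3425}{924} \approx -3.7067$)
$\left(n{\left(12 \right)} + t\right)^{2} = \left(2 \cdot 12 \frac{1}{5 + 12} - \frac{3425}{924}\right)^{2} = \left(2 \cdot 12 \cdot \frac{1}{17} - \frac{3425}{924}\right)^{2} = \left(\frac{24}{17} - \frac{3425}{924}\right)^{2} = \left(- \frac{36049}{15708}\right)^{2} = \frac{1299530401}{246741264}$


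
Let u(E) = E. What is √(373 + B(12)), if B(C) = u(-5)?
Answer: 4*√23 ≈ 19.183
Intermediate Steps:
B(C) = -5
√(373 + B(12)) = √(373 - 5) = √368 = 4*√23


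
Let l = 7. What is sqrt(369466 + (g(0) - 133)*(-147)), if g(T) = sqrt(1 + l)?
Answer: sqrt(389017 - 294*sqrt(2)) ≈ 623.38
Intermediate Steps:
g(T) = 2*sqrt(2) (g(T) = sqrt(1 + 7) = sqrt(8) = 2*sqrt(2))
sqrt(369466 + (g(0) - 133)*(-147)) = sqrt(369466 + (2*sqrt(2) - 133)*(-147)) = sqrt(369466 + (-133 + 2*sqrt(2))*(-147)) = sqrt(369466 + (19551 - 294*sqrt(2))) = sqrt(389017 - 294*sqrt(2))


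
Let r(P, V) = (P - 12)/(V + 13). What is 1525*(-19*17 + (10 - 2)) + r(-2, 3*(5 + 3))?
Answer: -17773889/37 ≈ -4.8038e+5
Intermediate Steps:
r(P, V) = (-12 + P)/(13 + V)
1525*(-19*17 + (10 - 2)) + r(-2, 3*(5 + 3)) = 1525*(-19*17 + (10 - 2)) + (-12 - 2)/(13 + 3*(5 + 3)) = 1525*(-323 + 8) - 14/(13 + 3*8) = 1525*(-315) - 14/(13 + 24) = -480375 - 14/37 = -17773889/37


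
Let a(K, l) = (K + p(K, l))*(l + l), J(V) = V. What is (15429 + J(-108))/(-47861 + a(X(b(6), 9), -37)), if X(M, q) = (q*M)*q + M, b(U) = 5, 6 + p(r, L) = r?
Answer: -15321/108097 ≈ -0.14173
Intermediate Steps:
p(r, L) = -6 + r
X(M, q) = M + M*q² (X(M, q) = (M*q)*q + M = M*q² + M = M + M*q²)
a(K, l) = 2*l*(-6 + 2*K) (a(K, l) = (K + (-6 + K))*(l + l) = (-6 + 2*K)*(2*l) = 2*l*(-6 + 2*K))
(15429 + J(-108))/(-47861 + a(X(b(6), 9), -37)) = (15429 - 108)/(-47861 + 4*(-37)*(-3 + 5*(1 + 9²))) = 15321/(-47861 + 4*(-37)*(-3 + 5*(1 + 81))) = 15321/(-47861 + 4*(-37)*(-3 + 5*82)) = 15321/(-47861 + 4*(-37)*(-3 + 410)) = 15321/(-47861 + 4*(-37)*407) = 15321/(-47861 - 60236) = 15321/(-108097) = 15321*(-1/108097) = -15321/108097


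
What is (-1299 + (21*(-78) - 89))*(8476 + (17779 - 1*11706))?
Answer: -44025274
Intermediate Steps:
(-1299 + (21*(-78) - 89))*(8476 + (17779 - 1*11706)) = (-1299 + (-1638 - 89))*(8476 + (17779 - 11706)) = (-1299 - 1727)*(8476 + 6073) = -3026*14549 = -44025274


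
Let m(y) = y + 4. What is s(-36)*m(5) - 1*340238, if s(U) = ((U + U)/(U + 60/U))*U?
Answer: -38516878/113 ≈ -3.4086e+5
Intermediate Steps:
m(y) = 4 + y
s(U) = 2*U²/(U + 60/U) (s(U) = ((2*U)/(U + 60/U))*U = (2*U/(U + 60/U))*U = 2*U²/(U + 60/U))
s(-36)*m(5) - 1*340238 = (2*(-36)³/(60 + (-36)²))*(4 + 5) - 1*340238 = (2*(-46656)/(60 + 1296))*9 - 340238 = (2*(-46656)/1356)*9 - 340238 = (2*(-46656)*(1/1356))*9 - 340238 = -7776/113*9 - 340238 = -69984/113 - 340238 = -38516878/113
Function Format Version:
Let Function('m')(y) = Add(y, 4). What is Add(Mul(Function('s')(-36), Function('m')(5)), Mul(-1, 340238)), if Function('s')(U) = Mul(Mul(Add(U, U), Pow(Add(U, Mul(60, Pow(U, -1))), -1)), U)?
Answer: Rational(-38516878, 113) ≈ -3.4086e+5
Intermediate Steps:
Function('m')(y) = Add(4, y)
Function('s')(U) = Mul(2, Pow(U, 2), Pow(Add(U, Mul(60, Pow(U, -1))), -1)) (Function('s')(U) = Mul(Mul(Mul(2, U), Pow(Add(U, Mul(60, Pow(U, -1))), -1)), U) = Mul(Mul(2, U, Pow(Add(U, Mul(60, Pow(U, -1))), -1)), U) = Mul(2, Pow(U, 2), Pow(Add(U, Mul(60, Pow(U, -1))), -1)))
Add(Mul(Function('s')(-36), Function('m')(5)), Mul(-1, 340238)) = Add(Mul(Mul(2, Pow(-36, 3), Pow(Add(60, Pow(-36, 2)), -1)), Add(4, 5)), Mul(-1, 340238)) = Add(Mul(Mul(2, -46656, Pow(Add(60, 1296), -1)), 9), -340238) = Add(Mul(Mul(2, -46656, Pow(1356, -1)), 9), -340238) = Add(Mul(Mul(2, -46656, Rational(1, 1356)), 9), -340238) = Add(Mul(Rational(-7776, 113), 9), -340238) = Add(Rational(-69984, 113), -340238) = Rational(-38516878, 113)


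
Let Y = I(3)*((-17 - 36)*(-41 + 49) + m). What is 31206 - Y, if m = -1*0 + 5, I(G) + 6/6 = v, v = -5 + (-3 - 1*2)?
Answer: 26597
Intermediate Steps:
v = -10 (v = -5 + (-3 - 2) = -5 - 5 = -10)
I(G) = -11 (I(G) = -1 - 10 = -11)
m = 5 (m = 0 + 5 = 5)
Y = 4609 (Y = -11*((-17 - 36)*(-41 + 49) + 5) = -11*(-53*8 + 5) = -11*(-424 + 5) = -11*(-419) = 4609)
31206 - Y = 31206 - 1*4609 = 31206 - 4609 = 26597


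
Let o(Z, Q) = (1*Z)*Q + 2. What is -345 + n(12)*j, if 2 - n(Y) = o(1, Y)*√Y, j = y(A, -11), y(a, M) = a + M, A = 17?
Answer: -333 - 168*√3 ≈ -623.98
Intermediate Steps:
o(Z, Q) = 2 + Q*Z (o(Z, Q) = Z*Q + 2 = Q*Z + 2 = 2 + Q*Z)
y(a, M) = M + a
j = 6 (j = -11 + 17 = 6)
n(Y) = 2 - √Y*(2 + Y) (n(Y) = 2 - (2 + Y*1)*√Y = 2 - (2 + Y)*√Y = 2 - √Y*(2 + Y))
-345 + n(12)*j = -345 + (2 - √12*(2 + 12))*6 = -345 + (2 - 1*2*√3*14)*6 = -345 + (2 - 28*√3)*6 = -345 + (12 - 168*√3) = -333 - 168*√3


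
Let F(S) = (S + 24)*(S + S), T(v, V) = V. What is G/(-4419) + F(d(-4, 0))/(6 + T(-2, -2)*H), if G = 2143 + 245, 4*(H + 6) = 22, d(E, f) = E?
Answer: -241252/10311 ≈ -23.398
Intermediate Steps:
H = -½ (H = -6 + (¼)*22 = -6 + 11/2 = -½ ≈ -0.50000)
F(S) = 2*S*(24 + S) (F(S) = (24 + S)*(2*S) = 2*S*(24 + S))
G = 2388
G/(-4419) + F(d(-4, 0))/(6 + T(-2, -2)*H) = 2388/(-4419) + (2*(-4)*(24 - 4))/(6 - 2*(-½)) = 2388*(-1/4419) + (2*(-4)*20)/(6 + 1) = -796/1473 - 160/7 = -241252/10311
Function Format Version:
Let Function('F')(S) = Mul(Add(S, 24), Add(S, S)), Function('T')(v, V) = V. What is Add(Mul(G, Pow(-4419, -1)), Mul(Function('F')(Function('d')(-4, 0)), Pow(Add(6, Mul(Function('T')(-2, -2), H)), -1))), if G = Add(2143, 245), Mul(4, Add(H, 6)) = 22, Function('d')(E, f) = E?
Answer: Rational(-241252, 10311) ≈ -23.398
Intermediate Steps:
H = Rational(-1, 2) (H = Add(-6, Mul(Rational(1, 4), 22)) = Add(-6, Rational(11, 2)) = Rational(-1, 2) ≈ -0.50000)
Function('F')(S) = Mul(2, S, Add(24, S)) (Function('F')(S) = Mul(Add(24, S), Mul(2, S)) = Mul(2, S, Add(24, S)))
G = 2388
Add(Mul(G, Pow(-4419, -1)), Mul(Function('F')(Function('d')(-4, 0)), Pow(Add(6, Mul(Function('T')(-2, -2), H)), -1))) = Add(Mul(2388, Pow(-4419, -1)), Mul(Mul(2, -4, Add(24, -4)), Pow(Add(6, Mul(-2, Rational(-1, 2))), -1))) = Add(Mul(2388, Rational(-1, 4419)), Mul(Mul(2, -4, 20), Pow(Add(6, 1), -1))) = Add(Rational(-796, 1473), Mul(-160, Pow(7, -1))) = Add(Rational(-796, 1473), Mul(-160, Rational(1, 7))) = Add(Rational(-796, 1473), Rational(-160, 7)) = Rational(-241252, 10311)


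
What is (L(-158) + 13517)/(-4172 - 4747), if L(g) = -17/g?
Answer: -711901/469734 ≈ -1.5155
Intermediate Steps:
(L(-158) + 13517)/(-4172 - 4747) = (-17/(-158) + 13517)/(-4172 - 4747) = (-17*(-1/158) + 13517)/(-8919) = (17/158 + 13517)*(-1/8919) = (2135703/158)*(-1/8919) = -711901/469734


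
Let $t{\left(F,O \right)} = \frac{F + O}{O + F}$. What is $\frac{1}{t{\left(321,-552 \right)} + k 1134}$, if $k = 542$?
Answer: $\frac{1}{614629} \approx 1.627 \cdot 10^{-6}$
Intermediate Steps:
$t{\left(F,O \right)} = 1$ ($t{\left(F,O \right)} = \frac{F + O}{F + O} = 1$)
$\frac{1}{t{\left(321,-552 \right)} + k 1134} = \frac{1}{1 + 542 \cdot 1134} = \frac{1}{1 + 614628} = \frac{1}{614629}$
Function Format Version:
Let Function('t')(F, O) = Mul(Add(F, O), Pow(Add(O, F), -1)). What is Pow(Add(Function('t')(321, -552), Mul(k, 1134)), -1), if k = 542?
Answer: Rational(1, 614629) ≈ 1.6270e-6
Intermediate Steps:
Function('t')(F, O) = 1 (Function('t')(F, O) = Mul(Add(F, O), Pow(Add(F, O), -1)) = 1)
Pow(Add(Function('t')(321, -552), Mul(k, 1134)), -1) = Pow(Add(1, Mul(542, 1134)), -1) = Pow(Add(1, 614628), -1) = Pow(614629, -1) = Rational(1, 614629)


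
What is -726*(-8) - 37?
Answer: 5771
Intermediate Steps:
-726*(-8) - 37 = -121*(-48) - 37 = 5808 - 37 = 5771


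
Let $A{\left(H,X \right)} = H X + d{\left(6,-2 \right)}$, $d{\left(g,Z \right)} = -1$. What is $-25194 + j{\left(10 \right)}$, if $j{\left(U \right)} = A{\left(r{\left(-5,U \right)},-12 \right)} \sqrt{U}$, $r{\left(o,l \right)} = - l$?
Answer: $-25194 + 119 \sqrt{10} \approx -24818.0$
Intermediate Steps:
$A{\left(H,X \right)} = -1 + H X$ ($A{\left(H,X \right)} = H X - 1 = -1 + H X$)
$j{\left(U \right)} = \sqrt{U} \left(-1 + 12 U\right)$ ($j{\left(U \right)} = \left(-1 + - U \left(-12\right)\right) \sqrt{U} = \left(-1 + 12 U\right) \sqrt{U} = \sqrt{U} \left(-1 + 12 U\right)$)
$-25194 + j{\left(10 \right)} = -25194 + \sqrt{10} \left(-1 + 12 \cdot 10\right) = -25194 + \sqrt{10} \left(-1 + 120\right) = -25194 + \sqrt{10} \cdot 119 = -25194 + 119 \sqrt{10}$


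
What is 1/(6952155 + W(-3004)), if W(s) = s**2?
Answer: 1/15976171 ≈ 6.2593e-8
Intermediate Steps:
1/(6952155 + W(-3004)) = 1/(6952155 + (-3004)**2) = 1/(6952155 + 9024016) = 1/15976171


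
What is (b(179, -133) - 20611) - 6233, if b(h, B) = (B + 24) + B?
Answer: -27086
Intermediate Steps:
b(h, B) = 24 + 2*B (b(h, B) = (24 + B) + B = 24 + 2*B)
(b(179, -133) - 20611) - 6233 = ((24 + 2*(-133)) - 20611) - 6233 = ((24 - 266) - 20611) - 6233 = (-242 - 20611) - 6233 = -20853 - 6233 = -27086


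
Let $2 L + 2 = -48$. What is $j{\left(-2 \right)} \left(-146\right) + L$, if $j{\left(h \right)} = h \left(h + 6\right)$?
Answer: $1143$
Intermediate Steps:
$L = -25$ ($L = -1 + \frac{1}{2} \left(-48\right) = -1 - 24 = -25$)
$j{\left(h \right)} = h \left(6 + h\right)$
$j{\left(-2 \right)} \left(-146\right) + L = - 2 \left(6 - 2\right) \left(-146\right) - 25 = \left(-2\right) 4 \left(-146\right) - 25 = \left(-8\right) \left(-146\right) - 25 = 1168 - 25 = 1143$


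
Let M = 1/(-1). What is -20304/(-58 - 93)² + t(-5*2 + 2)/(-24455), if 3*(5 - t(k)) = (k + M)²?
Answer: -496032698/557598455 ≈ -0.88959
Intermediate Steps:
M = -1
t(k) = 5 - (-1 + k)²/3 (t(k) = 5 - (k - 1)²/3 = 5 - (-1 + k)²/3)
-20304/(-58 - 93)² + t(-5*2 + 2)/(-24455) = -20304/(-58 - 93)² + (5 - (-1 + (-5*2 + 2))²/3)/(-24455) = -20304/((-151)²) + (5 - (-1 + (-10 + 2))²/3)*(-1/24455) = -20304/22801 + (5 - (-1 - 8)²/3)*(-1/24455) = -20304*1/22801 + (5 - ⅓*(-9)²)*(-1/24455) = -20304/22801 + (5 - ⅓*81)*(-1/24455) = -20304/22801 + (5 - 27)*(-1/24455) = -20304/22801 - 22*(-1/24455) = -20304/22801 + 22/24455 = -496032698/557598455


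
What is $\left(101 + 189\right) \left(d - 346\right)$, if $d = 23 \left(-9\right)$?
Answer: $-160370$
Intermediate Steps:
$d = -207$
$\left(101 + 189\right) \left(d - 346\right) = \left(101 + 189\right) \left(-207 - 346\right) = 290 \left(-553\right) = -160370$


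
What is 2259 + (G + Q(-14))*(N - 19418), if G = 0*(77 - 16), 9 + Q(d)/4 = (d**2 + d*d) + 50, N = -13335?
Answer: -56725937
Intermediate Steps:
Q(d) = 164 + 8*d**2 (Q(d) = -36 + 4*((d**2 + d*d) + 50) = -36 + 4*((d**2 + d**2) + 50) = -36 + 4*(2*d**2 + 50) = -36 + 4*(50 + 2*d**2) = -36 + (200 + 8*d**2) = 164 + 8*d**2)
G = 0 (G = 0*61 = 0)
2259 + (G + Q(-14))*(N - 19418) = 2259 + (0 + (164 + 8*(-14)**2))*(-13335 - 19418) = 2259 + (0 + (164 + 8*196))*(-32753) = 2259 + (0 + (164 + 1568))*(-32753) = 2259 + (0 + 1732)*(-32753) = 2259 + 1732*(-32753) = 2259 - 56728196 = -56725937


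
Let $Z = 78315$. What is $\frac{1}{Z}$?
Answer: $\frac{1}{78315} \approx 1.2769 \cdot 10^{-5}$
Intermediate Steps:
$\frac{1}{Z} = \frac{1}{78315}$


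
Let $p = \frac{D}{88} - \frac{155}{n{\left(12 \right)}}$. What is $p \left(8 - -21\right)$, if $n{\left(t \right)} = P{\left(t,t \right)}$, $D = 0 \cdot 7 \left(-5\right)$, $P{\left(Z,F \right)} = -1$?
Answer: $4495$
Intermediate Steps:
$D = 0$ ($D = 0 \left(-5\right) = 0$)
$n{\left(t \right)} = -1$
$p = 155$ ($p = \frac{0}{88} - \frac{155}{-1} = 0 \cdot \frac{1}{88} - -155 = 0 + 155 = 155$)
$p \left(8 - -21\right) = 155 \left(8 - -21\right) = 155 \left(8 + 21\right) = 155 \cdot 29 = 4495$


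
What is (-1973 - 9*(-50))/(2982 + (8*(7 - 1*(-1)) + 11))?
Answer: -1523/3057 ≈ -0.49820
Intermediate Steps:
(-1973 - 9*(-50))/(2982 + (8*(7 - 1*(-1)) + 11)) = (-1973 + 450)/(2982 + (8*(7 + 1) + 11)) = -1523/(2982 + (8*8 + 11)) = -1523/(2982 + (64 + 11)) = -1523/(2982 + 75) = -1523/3057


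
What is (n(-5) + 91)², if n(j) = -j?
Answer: 9216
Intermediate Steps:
(n(-5) + 91)² = (-1*(-5) + 91)² = (5 + 91)² = 96² = 9216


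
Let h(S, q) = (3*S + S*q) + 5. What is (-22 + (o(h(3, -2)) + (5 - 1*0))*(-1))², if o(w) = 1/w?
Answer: 47089/64 ≈ 735.77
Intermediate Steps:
h(S, q) = 5 + 3*S + S*q
(-22 + (o(h(3, -2)) + (5 - 1*0))*(-1))² = (-22 + (1/(5 + 3*3 + 3*(-2)) + (5 - 1*0))*(-1))² = (-22 + (1/(5 + 9 - 6) + (5 + 0))*(-1))² = (-22 + (1/8 + 5)*(-1))² = (-22 + (⅛ + 5)*(-1))² = (-22 + (41/8)*(-1))² = (-22 - 41/8)² = (-217/8)² = 47089/64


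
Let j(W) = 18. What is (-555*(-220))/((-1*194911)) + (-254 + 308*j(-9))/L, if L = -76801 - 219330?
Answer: -37188674290/57719189341 ≈ -0.64430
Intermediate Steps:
L = -296131
(-555*(-220))/((-1*194911)) + (-254 + 308*j(-9))/L = (-555*(-220))/((-1*194911)) + (-254 + 308*18)/(-296131) = 122100/(-194911) + (-254 + 5544)*(-1/296131) = 122100*(-1/194911) + 5290*(-1/296131) = -122100/194911 - 5290/296131 = -37188674290/57719189341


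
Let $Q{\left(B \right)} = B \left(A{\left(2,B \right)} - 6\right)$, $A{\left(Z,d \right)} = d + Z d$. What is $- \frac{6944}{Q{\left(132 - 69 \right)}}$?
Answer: $- \frac{992}{1647} \approx -0.60231$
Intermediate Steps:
$Q{\left(B \right)} = B \left(-6 + 3 B\right)$ ($Q{\left(B \right)} = B \left(B \left(1 + 2\right) - 6\right) = B \left(B 3 - 6\right) = B \left(3 B - 6\right) = B \left(-6 + 3 B\right)$)
$- \frac{6944}{Q{\left(132 - 69 \right)}} = - \frac{6944}{3 \left(132 - 69\right) \left(-2 + \left(132 - 69\right)\right)} = - \frac{6944}{3 \cdot 63 \left(-2 + 63\right)} = - \frac{6944}{3 \cdot 63 \cdot 61} = - \frac{6944}{11529} = \left(-6944\right) \frac{1}{11529} = - \frac{992}{1647}$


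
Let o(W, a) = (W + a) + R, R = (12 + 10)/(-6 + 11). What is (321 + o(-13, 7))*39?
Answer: 62283/5 ≈ 12457.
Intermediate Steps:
R = 22/5 ≈ 4.4000
o(W, a) = 22/5 + W + a (o(W, a) = (W + a) + 22/5 = 22/5 + W + a)
(321 + o(-13, 7))*39 = (321 + (22/5 - 13 + 7))*39 = (321 - 8/5)*39 = (1597/5)*39 = 62283/5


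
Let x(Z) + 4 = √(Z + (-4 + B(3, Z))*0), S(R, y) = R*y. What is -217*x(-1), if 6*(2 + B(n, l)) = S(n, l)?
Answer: 868 - 217*I ≈ 868.0 - 217.0*I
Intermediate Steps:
B(n, l) = -2 + l*n/6 (B(n, l) = -2 + (n*l)/6 = -2 + (l*n)/6 = -2 + l*n/6)
x(Z) = -4 + √Z (x(Z) = -4 + √(Z + (-4 + (-2 + (⅙)*Z*3))*0) = -4 + √(Z + (-4 + (-2 + Z/2))*0) = -4 + √(Z + (-6 + Z/2)*0) = -4 + √(Z + 0) = -4 + √Z)
-217*x(-1) = -217*(-4 + √(-1)) = -217*(-4 + I) = 868 - 217*I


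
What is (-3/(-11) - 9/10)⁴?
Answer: 22667121/146410000 ≈ 0.15482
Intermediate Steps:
(-3/(-11) - 9/10)⁴ = (-3*(-1/11) - 9*⅒)⁴ = (3/11 - 9/10)⁴ = (-69/110)⁴ = 22667121/146410000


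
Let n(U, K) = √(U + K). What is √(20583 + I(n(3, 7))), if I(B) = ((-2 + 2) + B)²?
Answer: √20593 ≈ 143.50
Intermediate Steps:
n(U, K) = √(K + U)
I(B) = B² (I(B) = (0 + B)² = B²)
√(20583 + I(n(3, 7))) = √(20583 + (√(7 + 3))²) = √(20583 + (√10)²) = √(20583 + 10) = √20593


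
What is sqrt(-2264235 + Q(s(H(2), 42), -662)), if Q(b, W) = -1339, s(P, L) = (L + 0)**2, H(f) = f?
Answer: I*sqrt(2265574) ≈ 1505.2*I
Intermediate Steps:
s(P, L) = L**2
sqrt(-2264235 + Q(s(H(2), 42), -662)) = sqrt(-2264235 - 1339) = sqrt(-2265574) = I*sqrt(2265574)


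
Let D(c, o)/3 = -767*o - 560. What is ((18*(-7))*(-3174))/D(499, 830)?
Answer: -22218/106195 ≈ -0.20922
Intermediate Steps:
D(c, o) = -1680 - 2301*o (D(c, o) = 3*(-767*o - 560) = 3*(-560 - 767*o) = -1680 - 2301*o)
((18*(-7))*(-3174))/D(499, 830) = ((18*(-7))*(-3174))/(-1680 - 2301*830) = (-126*(-3174))/(-1680 - 1909830) = 399924/(-1911510) = 399924*(-1/1911510) = -22218/106195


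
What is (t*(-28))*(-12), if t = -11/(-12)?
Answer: 308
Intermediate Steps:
t = 11/12 (t = -11*(-1/12) = 11/12 ≈ 0.91667)
(t*(-28))*(-12) = ((11/12)*(-28))*(-12) = -77/3*(-12) = 308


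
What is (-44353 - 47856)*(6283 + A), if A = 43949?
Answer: -4631842488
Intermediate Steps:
(-44353 - 47856)*(6283 + A) = (-44353 - 47856)*(6283 + 43949) = -92209*50232 = -4631842488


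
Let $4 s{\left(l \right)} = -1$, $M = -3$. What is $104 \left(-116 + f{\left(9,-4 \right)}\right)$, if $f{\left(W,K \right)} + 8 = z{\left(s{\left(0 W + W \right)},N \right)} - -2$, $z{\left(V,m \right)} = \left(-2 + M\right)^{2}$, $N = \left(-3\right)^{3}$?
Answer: $-10088$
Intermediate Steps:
$N = -27$
$s{\left(l \right)} = - \frac{1}{4}$ ($s{\left(l \right)} = \frac{1}{4} \left(-1\right) = - \frac{1}{4}$)
$z{\left(V,m \right)} = 25$ ($z{\left(V,m \right)} = \left(-2 - 3\right)^{2} = \left(-5\right)^{2} = 25$)
$f{\left(W,K \right)} = 19$ ($f{\left(W,K \right)} = -8 + \left(25 - -2\right) = -8 + \left(25 + 2\right) = -8 + 27 = 19$)
$104 \left(-116 + f{\left(9,-4 \right)}\right) = 104 \left(-116 + 19\right) = 104 \left(-97\right) = -10088$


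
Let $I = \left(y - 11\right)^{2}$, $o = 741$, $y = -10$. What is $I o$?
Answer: $326781$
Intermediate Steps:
$I = 441$ ($I = \left(-10 - 11\right)^{2} = \left(-21\right)^{2} = 441$)
$I o = 441 \cdot 741 = 326781$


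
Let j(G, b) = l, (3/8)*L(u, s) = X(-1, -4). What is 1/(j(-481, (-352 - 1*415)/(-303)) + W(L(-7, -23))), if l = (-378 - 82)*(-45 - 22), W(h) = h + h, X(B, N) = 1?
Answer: 3/92476 ≈ 3.2441e-5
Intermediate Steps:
L(u, s) = 8/3 (L(u, s) = (8/3)*1 = 8/3)
W(h) = 2*h
l = 30820 (l = -460*(-67) = 30820)
j(G, b) = 30820
1/(j(-481, (-352 - 1*415)/(-303)) + W(L(-7, -23))) = 1/(30820 + 2*(8/3)) = 1/(30820 + 16/3) = 1/(92476/3) = 3/92476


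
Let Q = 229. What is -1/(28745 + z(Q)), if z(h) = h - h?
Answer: -1/28745 ≈ -3.4789e-5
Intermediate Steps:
z(h) = 0
-1/(28745 + z(Q)) = -1/(28745 + 0) = -1/28745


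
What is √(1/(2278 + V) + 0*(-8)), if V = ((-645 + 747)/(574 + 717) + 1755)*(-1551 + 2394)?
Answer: √2469703912909/1913016199 ≈ 0.00082149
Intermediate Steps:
V = 1910075301/1291 (V = (102/1291 + 1755)*843 = (2265807/1291)*843 = 1910075301/1291 ≈ 1.4795e+6)
√(1/(2278 + V) + 0*(-8)) = √(1/(2278 + 1910075301/1291) + 0*(-8)) = √(1/(1913016199/1291) + 0) = √(1291/1913016199 + 0) = √(1291/1913016199) = √2469703912909/1913016199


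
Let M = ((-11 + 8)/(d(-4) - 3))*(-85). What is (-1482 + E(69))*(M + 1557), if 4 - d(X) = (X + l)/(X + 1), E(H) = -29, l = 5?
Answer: -10566423/4 ≈ -2.6416e+6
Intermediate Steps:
d(X) = 4 - (5 + X)/(1 + X) (d(X) = 4 - (X + 5)/(X + 1) = 4 - (5 + X)/(1 + X))
M = 765/4 (M = ((-11 + 8)/((-1 + 3*(-4))/(1 - 4) - 3))*(-85) = -3/((-1 - 12)/(-3) - 3)*(-85) = -3/(-⅓*(-13) - 3)*(-85) = -3/(13/3 - 3)*(-85) = -3/4/3*(-85) = -3*¾*(-85) = -9/4*(-85) = 765/4 ≈ 191.25)
(-1482 + E(69))*(M + 1557) = (-1482 - 29)*(765/4 + 1557) = -1511*6993/4 = -10566423/4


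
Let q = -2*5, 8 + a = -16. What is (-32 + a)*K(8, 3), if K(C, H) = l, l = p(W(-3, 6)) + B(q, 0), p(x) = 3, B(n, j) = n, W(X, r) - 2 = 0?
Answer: 392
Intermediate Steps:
a = -24 (a = -8 - 16 = -24)
W(X, r) = 2 (W(X, r) = 2 + 0 = 2)
q = -10
l = -7 (l = 3 - 10 = -7)
K(C, H) = -7
(-32 + a)*K(8, 3) = (-32 - 24)*(-7) = -56*(-7) = 392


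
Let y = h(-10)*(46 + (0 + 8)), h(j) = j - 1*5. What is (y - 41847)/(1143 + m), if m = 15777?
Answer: -14219/5640 ≈ -2.5211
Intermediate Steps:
h(j) = -5 + j (h(j) = j - 5 = -5 + j)
y = -810 (y = (-5 - 10)*(46 + (0 + 8)) = -15*(46 + 8) = -15*54 = -810)
(y - 41847)/(1143 + m) = (-810 - 41847)/(1143 + 15777) = -42657/16920 = -42657*1/16920 = -14219/5640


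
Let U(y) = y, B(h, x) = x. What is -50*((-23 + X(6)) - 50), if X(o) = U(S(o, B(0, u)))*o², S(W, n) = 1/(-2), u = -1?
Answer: 4550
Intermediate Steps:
S(W, n) = -½
X(o) = -o²/2
-50*((-23 + X(6)) - 50) = -50*((-23 - ½*6²) - 50) = -50*((-23 - ½*36) - 50) = -50*((-23 - 18) - 50) = -50*(-41 - 50) = -50*(-91) = 4550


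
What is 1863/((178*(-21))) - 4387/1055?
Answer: -6121357/1314530 ≈ -4.6567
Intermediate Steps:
1863/((178*(-21))) - 4387/1055 = 1863/(-3738) - 4387*1/1055 = 1863*(-1/3738) - 4387/1055 = -621/1246 - 4387/1055 = -6121357/1314530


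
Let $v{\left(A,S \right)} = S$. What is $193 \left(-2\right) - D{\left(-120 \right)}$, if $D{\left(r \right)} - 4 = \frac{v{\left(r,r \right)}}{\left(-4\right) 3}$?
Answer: $-400$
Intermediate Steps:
$D{\left(r \right)} = 4 - \frac{r}{12}$ ($D{\left(r \right)} = 4 + \frac{r}{\left(-4\right) 3} = 4 + \frac{r}{-12} = 4 + r \left(- \frac{1}{12}\right) = 4 - \frac{r}{12}$)
$193 \left(-2\right) - D{\left(-120 \right)} = 193 \left(-2\right) - \left(4 - -10\right) = -386 - \left(4 + 10\right) = -386 - 14 = -400$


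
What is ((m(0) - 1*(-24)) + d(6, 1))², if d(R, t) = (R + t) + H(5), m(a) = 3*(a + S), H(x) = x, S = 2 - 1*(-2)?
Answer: 2304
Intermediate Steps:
S = 4 (S = 2 + 2 = 4)
m(a) = 12 + 3*a (m(a) = 3*(a + 4) = 3*(4 + a) = 12 + 3*a)
d(R, t) = 5 + R + t (d(R, t) = (R + t) + 5 = 5 + R + t)
((m(0) - 1*(-24)) + d(6, 1))² = (((12 + 3*0) - 1*(-24)) + (5 + 6 + 1))² = (((12 + 0) + 24) + 12)² = ((12 + 24) + 12)² = (36 + 12)² = 48² = 2304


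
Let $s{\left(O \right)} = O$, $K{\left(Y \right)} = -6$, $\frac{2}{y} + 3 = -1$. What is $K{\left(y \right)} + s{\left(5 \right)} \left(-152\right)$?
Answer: $-766$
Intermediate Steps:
$y = - \frac{1}{2}$ ($y = \frac{2}{-3 - 1} = \frac{2}{-4} = 2 \left(- \frac{1}{4}\right) = - \frac{1}{2} \approx -0.5$)
$K{\left(y \right)} + s{\left(5 \right)} \left(-152\right) = -6 + 5 \left(-152\right) = -6 - 760 = -766$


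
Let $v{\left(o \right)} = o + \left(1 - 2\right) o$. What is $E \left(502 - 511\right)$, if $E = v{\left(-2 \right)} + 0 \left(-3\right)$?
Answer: $0$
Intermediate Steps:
$v{\left(o \right)} = 0$ ($v{\left(o \right)} = o - o = 0$)
$E = 0$ ($E = 0 + 0 \left(-3\right) = 0 + 0 = 0$)
$E \left(502 - 511\right) = 0 \left(502 - 511\right) = 0 \left(-9\right) = 0$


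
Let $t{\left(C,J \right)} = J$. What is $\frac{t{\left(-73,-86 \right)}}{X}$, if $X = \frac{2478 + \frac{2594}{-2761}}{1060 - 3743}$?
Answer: $\frac{318533809}{3419582} \approx 93.15$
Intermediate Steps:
$X = - \frac{6839164}{7407763}$ ($X = \frac{2478 + 2594 \left(- \frac{1}{2761}\right)}{-2683} = \left(2478 - \frac{2594}{2761}\right) \left(- \frac{1}{2683}\right) = \frac{6839164}{2761} \left(- \frac{1}{2683}\right) = - \frac{6839164}{7407763} \approx -0.92324$)
$\frac{t{\left(-73,-86 \right)}}{X} = - \frac{86}{- \frac{6839164}{7407763}} = \left(-86\right) \left(- \frac{7407763}{6839164}\right) = \frac{318533809}{3419582}$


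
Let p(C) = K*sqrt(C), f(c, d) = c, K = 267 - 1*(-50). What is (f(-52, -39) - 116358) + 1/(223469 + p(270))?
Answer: -5810170001164241/49911261931 - 951*sqrt(30)/49911261931 ≈ -1.1641e+5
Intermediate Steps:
K = 317 (K = 267 + 50 = 317)
p(C) = 317*sqrt(C)
(f(-52, -39) - 116358) + 1/(223469 + p(270)) = (-52 - 116358) + 1/(223469 + 317*sqrt(270)) = -116410 + 1/(223469 + 317*(3*sqrt(30))) = -116410 + 1/(223469 + 951*sqrt(30))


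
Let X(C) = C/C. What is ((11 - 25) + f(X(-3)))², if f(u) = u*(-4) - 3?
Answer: 441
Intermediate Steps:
X(C) = 1
f(u) = -3 - 4*u (f(u) = -4*u - 3 = -3 - 4*u)
((11 - 25) + f(X(-3)))² = ((11 - 25) + (-3 - 4*1))² = (-14 + (-3 - 4))² = (-14 - 7)² = (-21)² = 441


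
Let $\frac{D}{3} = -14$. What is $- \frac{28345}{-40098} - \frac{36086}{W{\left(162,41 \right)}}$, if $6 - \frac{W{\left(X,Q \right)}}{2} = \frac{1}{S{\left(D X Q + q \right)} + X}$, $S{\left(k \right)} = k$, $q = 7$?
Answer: $- \frac{201657481928135}{67074771558} \approx -3006.5$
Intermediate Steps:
$D = -42$ ($D = 3 \left(-14\right) = -42$)
$W{\left(X,Q \right)} = 12 - \frac{2}{7 + X - 42 Q X}$ ($W{\left(X,Q \right)} = 12 - \frac{2}{\left(- 42 X Q + 7\right) + X} = 12 - \frac{2}{\left(- 42 Q X + 7\right) + X} = 12 - \frac{2}{\left(7 - 42 Q X\right) + X} = 12 - \frac{2}{7 + X - 42 Q X}$)
$- \frac{28345}{-40098} - \frac{36086}{W{\left(162,41 \right)}} = - \frac{28345}{-40098} - \frac{36086}{2 \frac{1}{7 + 162 - 1722 \cdot 162} \left(41 + 6 \cdot 162 - 10332 \cdot 162\right)} = \left(-28345\right) \left(- \frac{1}{40098}\right) - \frac{36086}{2 \frac{1}{7 + 162 - 278964} \left(41 + 972 - 1673784\right)} = \frac{28345}{40098} - \frac{36086}{2 \frac{1}{-278795} \left(-1672771\right)} = \frac{28345}{40098} - \frac{36086}{2 \left(- \frac{1}{278795}\right) \left(-1672771\right)} = \frac{28345}{40098} - \frac{36086}{\frac{3345542}{278795}} = \frac{28345}{40098} - \frac{5030298185}{1672771} = - \frac{201657481928135}{67074771558}$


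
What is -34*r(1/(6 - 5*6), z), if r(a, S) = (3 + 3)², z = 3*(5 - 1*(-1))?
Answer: -1224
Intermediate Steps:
z = 18 (z = 3*(5 + 1) = 3*6 = 18)
r(a, S) = 36 (r(a, S) = 6² = 36)
-34*r(1/(6 - 5*6), z) = -34*36 = -1224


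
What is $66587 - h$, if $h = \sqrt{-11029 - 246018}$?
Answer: $66587 - i \sqrt{257047} \approx 66587.0 - 507.0 i$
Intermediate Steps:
$h = i \sqrt{257047}$ ($h = \sqrt{-257047} = i \sqrt{257047} \approx 507.0 i$)
$66587 - h = 66587 - i \sqrt{257047}$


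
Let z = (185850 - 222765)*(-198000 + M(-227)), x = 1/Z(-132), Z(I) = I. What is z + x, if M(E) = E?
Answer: 965916561059/132 ≈ 7.3176e+9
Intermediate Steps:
x = -1/132 (x = 1/(-132) = -1/132 ≈ -0.0075758)
z = 7317549705 (z = (185850 - 222765)*(-198000 - 227) = -36915*(-198227) = 7317549705)
z + x = 7317549705 - 1/132 = 965916561059/132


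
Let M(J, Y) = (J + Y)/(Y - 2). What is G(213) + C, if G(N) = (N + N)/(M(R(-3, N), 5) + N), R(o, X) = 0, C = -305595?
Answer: -98400951/322 ≈ -3.0559e+5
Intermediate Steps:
M(J, Y) = (J + Y)/(-2 + Y)
G(N) = 2*N/(5/3 + N) (G(N) = (N + N)/((0 + 5)/(-2 + 5) + N) = (2*N)/(5/3 + N) = 2*N/(5/3 + N))
G(213) + C = 6*213/(5 + 3*213) - 305595 = 6*213/(5 + 639) - 305595 = 6*213/644 - 305595 = 6*213*(1/644) - 305595 = 639/322 - 305595 = -98400951/322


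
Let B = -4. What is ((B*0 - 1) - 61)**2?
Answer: 3844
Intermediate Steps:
((B*0 - 1) - 61)**2 = ((-4*0 - 1) - 61)**2 = ((0 - 1) - 61)**2 = (-1 - 61)**2 = (-62)**2 = 3844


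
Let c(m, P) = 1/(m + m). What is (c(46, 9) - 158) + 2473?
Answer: 212981/92 ≈ 2315.0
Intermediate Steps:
c(m, P) = 1/(2*m)
(c(46, 9) - 158) + 2473 = ((1/2)/46 - 158) + 2473 = ((1/2)*(1/46) - 158) + 2473 = (1/92 - 158) + 2473 = -14535/92 + 2473 = 212981/92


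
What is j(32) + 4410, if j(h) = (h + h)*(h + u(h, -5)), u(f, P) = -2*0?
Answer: 6458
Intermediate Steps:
u(f, P) = 0
j(h) = 2*h² (j(h) = (h + h)*(h + 0) = (2*h)*h = 2*h²)
j(32) + 4410 = 2*32² + 4410 = 2*1024 + 4410 = 2048 + 4410 = 6458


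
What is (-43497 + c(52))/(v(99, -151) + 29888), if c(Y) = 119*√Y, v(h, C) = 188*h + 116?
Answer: -43497/48616 + 119*√13/24308 ≈ -0.87705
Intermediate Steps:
v(h, C) = 116 + 188*h
(-43497 + c(52))/(v(99, -151) + 29888) = (-43497 + 119*√52)/((116 + 188*99) + 29888) = (-43497 + 119*(2*√13))/((116 + 18612) + 29888) = (-43497 + 238*√13)/(18728 + 29888) = (-43497 + 238*√13)/48616 = (-43497 + 238*√13)*(1/48616) = -43497/48616 + 119*√13/24308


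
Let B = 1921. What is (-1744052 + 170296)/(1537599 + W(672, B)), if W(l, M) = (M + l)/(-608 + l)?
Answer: -100720384/98408929 ≈ -1.0235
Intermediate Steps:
W(l, M) = (M + l)/(-608 + l)
(-1744052 + 170296)/(1537599 + W(672, B)) = (-1744052 + 170296)/(1537599 + (1921 + 672)/(-608 + 672)) = -1573756/(1537599 + 2593/64) = -1573756/98408929/64 = -1573756*64/98408929 = -100720384/98408929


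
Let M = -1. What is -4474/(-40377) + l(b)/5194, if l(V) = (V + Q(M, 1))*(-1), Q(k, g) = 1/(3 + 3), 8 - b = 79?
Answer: 52195987/419436276 ≈ 0.12444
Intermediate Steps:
b = -71 (b = 8 - 1*79 = 8 - 79 = -71)
Q(k, g) = ⅙ (Q(k, g) = 1/6 = ⅙)
l(V) = -⅙ - V (l(V) = (V + ⅙)*(-1) = (⅙ + V)*(-1) = -⅙ - V)
-4474/(-40377) + l(b)/5194 = -4474/(-40377) + (-⅙ - 1*(-71))/5194 = -4474*(-1/40377) + (-⅙ + 71)*(1/5194) = 4474/40377 + (425/6)*(1/5194) = 4474/40377 + 425/31164 = 52195987/419436276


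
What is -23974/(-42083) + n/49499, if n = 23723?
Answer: 2185024035/2083066417 ≈ 1.0489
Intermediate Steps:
-23974/(-42083) + n/49499 = -23974/(-42083) + 23723/49499 = -23974*(-1/42083) + 23723*(1/49499) = 23974/42083 + 23723/49499 = 2185024035/2083066417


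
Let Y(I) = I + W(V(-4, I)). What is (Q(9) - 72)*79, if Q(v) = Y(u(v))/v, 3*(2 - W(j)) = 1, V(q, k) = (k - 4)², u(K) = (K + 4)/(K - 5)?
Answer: -609643/108 ≈ -5644.8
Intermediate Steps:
u(K) = (4 + K)/(-5 + K)
V(q, k) = (-4 + k)²
W(j) = 5/3 (W(j) = 2 - ⅓*1 = 2 - ⅓ = 5/3)
Y(I) = 5/3 + I (Y(I) = I + 5/3 = 5/3 + I)
Q(v) = (5/3 + (4 + v)/(-5 + v))/v
(Q(9) - 72)*79 = ((⅓)*(-13 + 8*9)/(9*(-5 + 9)) - 72)*79 = ((⅓)*(⅑)*(-13 + 72)/4 - 72)*79 = ((⅓)*(⅑)*(¼)*59 - 72)*79 = (59/108 - 72)*79 = -7717/108*79 = -609643/108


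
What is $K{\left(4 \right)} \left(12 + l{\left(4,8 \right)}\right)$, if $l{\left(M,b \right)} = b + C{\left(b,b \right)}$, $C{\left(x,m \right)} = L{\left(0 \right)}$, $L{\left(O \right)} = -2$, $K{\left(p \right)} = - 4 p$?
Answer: $-288$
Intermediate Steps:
$C{\left(x,m \right)} = -2$
$l{\left(M,b \right)} = -2 + b$ ($l{\left(M,b \right)} = b - 2 = -2 + b$)
$K{\left(4 \right)} \left(12 + l{\left(4,8 \right)}\right) = \left(-4\right) 4 \left(12 + \left(-2 + 8\right)\right) = - 16 \left(12 + 6\right) = \left(-16\right) 18 = -288$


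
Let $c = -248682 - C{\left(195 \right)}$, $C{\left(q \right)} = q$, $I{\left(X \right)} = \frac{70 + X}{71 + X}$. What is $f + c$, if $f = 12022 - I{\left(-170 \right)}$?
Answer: $- \frac{23448745}{99} \approx -2.3686 \cdot 10^{5}$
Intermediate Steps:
$I{\left(X \right)} = \frac{70 + X}{71 + X}$
$c = -248877$ ($c = -248682 - 195 = -248877$)
$f = \frac{1190078}{99}$ ($f = 12022 - \frac{70 - 170}{71 - 170} = 12022 - \frac{1}{-99} \left(-100\right) = 12022 - \left(- \frac{1}{99}\right) \left(-100\right) = 12022 - \frac{100}{99} = \frac{1190078}{99} \approx 12021.0$)
$f + c = \frac{1190078}{99} - 248877 = - \frac{23448745}{99}$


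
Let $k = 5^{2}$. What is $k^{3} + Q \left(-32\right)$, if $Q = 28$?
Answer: $14729$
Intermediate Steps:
$k = 25$
$k^{3} + Q \left(-32\right) = 25^{3} + 28 \left(-32\right) = 15625 - 896 = 14729$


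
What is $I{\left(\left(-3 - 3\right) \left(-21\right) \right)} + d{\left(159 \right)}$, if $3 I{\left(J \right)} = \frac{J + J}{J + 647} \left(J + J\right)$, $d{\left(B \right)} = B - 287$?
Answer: $- \frac{77776}{773} \approx -100.62$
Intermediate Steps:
$d{\left(B \right)} = -287 + B$
$I{\left(J \right)} = \frac{4 J^{2}}{3 \left(647 + J\right)}$ ($I{\left(J \right)} = \frac{\frac{J + J}{J + 647} \left(J + J\right)}{3} = \frac{\frac{2 J}{647 + J} 2 J}{3} = \frac{4 J^{2} \frac{1}{647 + J}}{3} = \frac{4 J^{2}}{3 \left(647 + J\right)}$)
$I{\left(\left(-3 - 3\right) \left(-21\right) \right)} + d{\left(159 \right)} = \frac{4 \left(\left(-3 - 3\right) \left(-21\right)\right)^{2}}{3 \left(647 + \left(-3 - 3\right) \left(-21\right)\right)} + \left(-287 + 159\right) = \frac{4 \left(\left(-6\right) \left(-21\right)\right)^{2}}{3 \left(647 - -126\right)} - 128 = \frac{4 \cdot 126^{2}}{3 \left(647 + 126\right)} - 128 = \frac{4}{3} \cdot 15876 \cdot \frac{1}{773} - 128 = \frac{21168}{773} - 128 = - \frac{77776}{773}$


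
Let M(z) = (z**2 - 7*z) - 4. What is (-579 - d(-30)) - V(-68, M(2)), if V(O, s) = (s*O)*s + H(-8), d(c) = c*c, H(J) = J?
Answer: 11857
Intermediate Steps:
d(c) = c**2
M(z) = -4 + z**2 - 7*z
V(O, s) = -8 + O*s**2 (V(O, s) = (s*O)*s - 8 = (O*s)*s - 8 = O*s**2 - 8 = -8 + O*s**2)
(-579 - d(-30)) - V(-68, M(2)) = (-579 - 1*(-30)**2) - (-8 - 68*(-4 + 2**2 - 7*2)**2) = (-579 - 1*900) - (-8 - 68*(-4 + 4 - 14)**2) = (-579 - 900) - (-8 - 68*(-14)**2) = -1479 - (-8 - 68*196) = -1479 - (-8 - 13328) = -1479 - 1*(-13336) = -1479 + 13336 = 11857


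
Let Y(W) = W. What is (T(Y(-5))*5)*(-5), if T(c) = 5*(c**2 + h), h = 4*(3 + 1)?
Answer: -5125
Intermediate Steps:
h = 16 (h = 4*4 = 16)
T(c) = 80 + 5*c**2 (T(c) = 5*(c**2 + 16) = 5*(16 + c**2) = 80 + 5*c**2)
(T(Y(-5))*5)*(-5) = ((80 + 5*(-5)**2)*5)*(-5) = ((80 + 5*25)*5)*(-5) = ((80 + 125)*5)*(-5) = (205*5)*(-5) = 1025*(-5) = -5125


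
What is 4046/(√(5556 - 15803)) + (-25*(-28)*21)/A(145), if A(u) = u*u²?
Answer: 588/121945 - 4046*I*√10247/10247 ≈ 0.0048218 - 39.969*I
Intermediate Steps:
A(u) = u³
4046/(√(5556 - 15803)) + (-25*(-28)*21)/A(145) = 4046/(√(5556 - 15803)) + (-25*(-28)*21)/(145³) = 4046/(√(-10247)) + (700*21)/3048625 = 4046/((I*√10247)) + 14700*(1/3048625) = 4046*(-I*√10247/10247) + 588/121945 = -4046*I*√10247/10247 + 588/121945 = 588/121945 - 4046*I*√10247/10247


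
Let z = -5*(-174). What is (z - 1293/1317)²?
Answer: 145541487001/192721 ≈ 7.5519e+5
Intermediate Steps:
z = 870
(z - 1293/1317)² = (870 - 1293/1317)² = (870 - 1293*1/1317)² = (870 - 431/439)² = (381499/439)² = 145541487001/192721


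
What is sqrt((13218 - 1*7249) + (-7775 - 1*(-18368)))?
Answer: 91*sqrt(2) ≈ 128.69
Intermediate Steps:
sqrt((13218 - 1*7249) + (-7775 - 1*(-18368))) = sqrt((13218 - 7249) + (-7775 + 18368)) = sqrt(5969 + 10593) = sqrt(16562) = 91*sqrt(2)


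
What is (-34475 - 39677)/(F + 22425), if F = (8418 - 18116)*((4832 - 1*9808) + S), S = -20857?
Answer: -5704/19273143 ≈ -0.00029596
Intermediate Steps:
F = 250528434 (F = (8418 - 18116)*((4832 - 1*9808) - 20857) = -9698*((4832 - 9808) - 20857) = -9698*(-4976 - 20857) = -9698*(-25833) = 250528434)
(-34475 - 39677)/(F + 22425) = (-34475 - 39677)/(250528434 + 22425) = -74152/250550859 = -74152*1/250550859 = -5704/19273143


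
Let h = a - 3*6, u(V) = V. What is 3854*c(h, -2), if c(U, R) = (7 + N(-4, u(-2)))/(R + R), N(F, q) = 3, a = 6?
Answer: -9635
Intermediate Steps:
h = -12 (h = 6 - 3*6 = 6 - 18 = -12)
c(U, R) = 5/R (c(U, R) = (7 + 3)/(R + R) = 10/((2*R)) = 10*(1/(2*R)) = 5/R)
3854*c(h, -2) = 3854*(5/(-2)) = 3854*(5*(-1/2)) = 3854*(-5/2) = -9635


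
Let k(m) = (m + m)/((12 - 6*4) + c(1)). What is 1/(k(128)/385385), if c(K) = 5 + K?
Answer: -1156155/128 ≈ -9032.5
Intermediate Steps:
k(m) = -m/3 (k(m) = (m + m)/((12 - 6*4) + (5 + 1)) = (2*m)/((12 - 24) + 6) = (2*m)/(-12 + 6) = (2*m)/(-6) = (2*m)*(-⅙) = -m/3)
1/(k(128)/385385) = 1/(-⅓*128/385385) = 1/(-128/3*1/385385) = 1/(-128/1156155) = -1156155/128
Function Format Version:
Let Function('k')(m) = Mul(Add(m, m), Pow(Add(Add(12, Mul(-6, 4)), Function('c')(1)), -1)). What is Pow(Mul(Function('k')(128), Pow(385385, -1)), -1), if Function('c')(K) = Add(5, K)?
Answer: Rational(-1156155, 128) ≈ -9032.5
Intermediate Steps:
Function('k')(m) = Mul(Rational(-1, 3), m) (Function('k')(m) = Mul(Add(m, m), Pow(Add(Add(12, Mul(-6, 4)), Add(5, 1)), -1)) = Mul(Mul(2, m), Pow(Add(Add(12, -24), 6), -1)) = Mul(Mul(2, m), Pow(Add(-12, 6), -1)) = Mul(Mul(2, m), Pow(-6, -1)) = Mul(Mul(2, m), Rational(-1, 6)) = Mul(Rational(-1, 3), m))
Pow(Mul(Function('k')(128), Pow(385385, -1)), -1) = Pow(Mul(Mul(Rational(-1, 3), 128), Pow(385385, -1)), -1) = Pow(Mul(Rational(-128, 3), Rational(1, 385385)), -1) = Pow(Rational(-128, 1156155), -1) = Rational(-1156155, 128)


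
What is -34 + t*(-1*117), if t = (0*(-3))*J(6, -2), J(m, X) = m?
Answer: -34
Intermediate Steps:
t = 0 (t = (0*(-3))*6 = 0*6 = 0)
-34 + t*(-1*117) = -34 + 0*(-1*117) = -34 + 0*(-117) = -34 + 0 = -34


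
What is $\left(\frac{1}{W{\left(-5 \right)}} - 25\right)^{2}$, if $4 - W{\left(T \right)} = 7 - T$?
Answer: $\frac{40401}{64} \approx 631.27$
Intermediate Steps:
$W{\left(T \right)} = -3 + T$ ($W{\left(T \right)} = 4 - \left(7 - T\right) = 4 + \left(-7 + T\right) = -3 + T$)
$\left(\frac{1}{W{\left(-5 \right)}} - 25\right)^{2} = \left(\frac{1}{-3 - 5} - 25\right)^{2} = \left(\frac{1}{-8} - 25\right)^{2} = \left(- \frac{1}{8} - 25\right)^{2} = \left(- \frac{201}{8}\right)^{2} = \frac{40401}{64}$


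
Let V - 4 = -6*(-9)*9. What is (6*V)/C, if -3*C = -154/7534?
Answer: 4746420/11 ≈ 4.3149e+5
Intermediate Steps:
V = 490 (V = 4 - 6*(-9)*9 = 4 + 54*9 = 4 + 486 = 490)
C = 77/11301 (C = -(-154)/(3*7534) = -⅓*(-77/3767) = 77/11301 ≈ 0.0068136)
(6*V)/C = (6*490)/(77/11301) = 2940*(11301/77) = 4746420/11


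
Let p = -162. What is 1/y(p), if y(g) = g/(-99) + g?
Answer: -11/1764 ≈ -0.0062358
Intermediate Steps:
y(g) = 98*g/99 (y(g) = g*(-1/99) + g = -g/99 + g = 98*g/99)
1/y(p) = 1/((98/99)*(-162)) = 1/(-1764/11) = -11/1764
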